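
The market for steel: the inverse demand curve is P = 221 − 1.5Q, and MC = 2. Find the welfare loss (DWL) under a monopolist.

DWL = 3996.75

Perfect competition: P = MC = 2, so 221 − 1.5Q = 2 and Q = 146.
A monopolist chooses Q where MR = MC. MR = 221 − 3Q; setting this equal to 2 gives Q = 73 and P = 111.5.
DWL is the triangle between Q = 73 and Q = 146: ½·(146 − 73)·(111.5 − 2) = 3996.75.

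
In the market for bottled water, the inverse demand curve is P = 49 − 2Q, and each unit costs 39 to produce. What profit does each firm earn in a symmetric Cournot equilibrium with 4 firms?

In a 4-firm Cournot equilibrium, symmetry and the first-order condition give q = (49 − 39)/(10) = 1. So Q = 4 and P = 41.
Each firm's profit = (41 − 39)·1 = 2.

π_i = 2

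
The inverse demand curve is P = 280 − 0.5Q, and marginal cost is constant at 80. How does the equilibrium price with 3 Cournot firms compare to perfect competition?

With 3 symmetric Cournot firms, each firm's FOC gives 280 − 2q = 80, so q = 100, Q = 3·100 = 300, and P = 130.
Competitive firms price at marginal cost: P = 80, giving Q = 400.

Cournot: P = 130; Competition: P = 80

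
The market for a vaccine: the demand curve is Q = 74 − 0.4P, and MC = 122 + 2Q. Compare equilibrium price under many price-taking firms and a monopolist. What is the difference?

Inverting demand: P = 185 − 2.5Q.
Under competition P = MC: 185 − 2.5Q = 122 + 2Q ⇒ Q = 14, P = 150.
Monopoly sets MR = MC: 185 − 5Q = 122 + 2Q ⇒ Q = 9, P = 185 − 2.5·9 = 162.5.
Change in equilibrium price: 162.5 − 150 = 12.5.

Equilibrium price rises by 12.5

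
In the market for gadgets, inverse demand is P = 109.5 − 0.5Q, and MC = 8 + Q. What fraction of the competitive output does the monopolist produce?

Monopoly sets MR = MC: 109.5 − Q = 8 + Q ⇒ Q = 50.75, P = 109.5 − 0.5·50.75 = 84.125.
Competitive equilibrium sets price equal to marginal cost: 109.5 − 0.5Q = 8 + Q, so Q = 203/3 and P = 227/3.
Ratio Q_m/Q_c = 50.75/(203/3) = 0.75.

Q_m/Q_c = 0.75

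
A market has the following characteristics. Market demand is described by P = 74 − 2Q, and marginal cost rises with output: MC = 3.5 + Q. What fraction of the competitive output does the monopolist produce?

The monopolist equates marginal revenue to marginal cost: 74 − 4Q = 3.5 + Q, so Q = 14.1. From demand, P = 45.8.
Under competition P = MC: 74 − 2Q = 3.5 + Q ⇒ Q = 23.5, P = 27.
Ratio Q_m/Q_c = 14.1/23.5 = 0.6.

Q_m/Q_c = 0.6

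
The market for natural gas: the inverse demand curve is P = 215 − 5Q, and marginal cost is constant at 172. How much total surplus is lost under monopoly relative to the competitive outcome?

Perfect competition: P = MC = 172, so 215 − 5Q = 172 and Q = 8.6.
Monopoly sets MR = MC: 215 − 10Q = 172 ⇒ Q = 4.3, P = 215 − 5·4.3 = 193.5.
DWL is the triangle between Q = 4.3 and Q = 8.6: ½·(8.6 − 4.3)·(193.5 − 172) = 46.225.

DWL = 46.225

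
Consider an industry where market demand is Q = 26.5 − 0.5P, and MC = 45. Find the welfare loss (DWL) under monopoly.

DWL = 4

Inverting demand: P = 53 − 2Q.
Competitive firms price at marginal cost: P = 45, giving Q = 4.
A monopolist chooses Q where MR = MC. MR = 53 − 4Q; setting this equal to 45 gives Q = 2 and P = 49.
DWL is the triangle between Q = 2 and Q = 4: ½·(4 − 2)·(49 − 45) = 4.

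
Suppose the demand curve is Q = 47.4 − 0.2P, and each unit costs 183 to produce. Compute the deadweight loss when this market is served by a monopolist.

Inverting demand: P = 237 − 5Q.
Competitive firms price at marginal cost: P = 183, giving Q = 10.8.
Monopoly sets MR = MC: 237 − 10Q = 183 ⇒ Q = 5.4, P = 237 − 5·5.4 = 210.
DWL is the triangle between Q = 5.4 and Q = 10.8: ½·(10.8 − 5.4)·(210 − 183) = 72.9.

DWL = 72.9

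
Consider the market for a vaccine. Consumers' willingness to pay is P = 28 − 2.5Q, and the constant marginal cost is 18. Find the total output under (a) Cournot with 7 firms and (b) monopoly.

Cournot with 7 identical firms: the symmetric best-response condition is 28 − 20q = 18. Each firm produces q = 0.5, total output Q = 3.5, price P = 19.25.
Monopoly sets MR = MC: 28 − 5Q = 18 ⇒ Q = 2, P = 28 − 2.5·2 = 23.

Cournot: Q = 3.5; Monopoly: Q = 2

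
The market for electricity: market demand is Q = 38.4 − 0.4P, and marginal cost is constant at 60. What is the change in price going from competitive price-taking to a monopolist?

Inverting demand: P = 96 − 2.5Q.
Competitive firms price at marginal cost: P = 60, giving Q = 14.4.
A monopolist chooses Q where MR = MC. MR = 96 − 5Q; setting this equal to 60 gives Q = 7.2 and P = 78.
Change in price: 78 − 60 = 18.

Price rises by 18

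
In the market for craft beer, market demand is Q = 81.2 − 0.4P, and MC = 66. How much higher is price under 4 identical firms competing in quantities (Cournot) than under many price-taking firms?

Inverting demand: P = 203 − 2.5Q.
Competitive firms price at marginal cost: P = 66, giving Q = 54.8.
In a 4-firm Cournot equilibrium, symmetry and the first-order condition give q = (203 − 66)/(12.5) = 10.96. So Q = 43.84 and P = 93.4.
Change in price: 93.4 − 66 = 27.4.

Price rises by 27.4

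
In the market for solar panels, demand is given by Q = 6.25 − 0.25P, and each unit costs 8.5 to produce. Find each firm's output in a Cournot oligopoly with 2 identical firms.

Inverting demand: P = 25 − 4Q.
With 2 symmetric Cournot firms, each firm's FOC gives 25 − 12q = 8.5, so q = 1.375, Q = 2·1.375 = 2.75, and P = 14.

q_i = 1.375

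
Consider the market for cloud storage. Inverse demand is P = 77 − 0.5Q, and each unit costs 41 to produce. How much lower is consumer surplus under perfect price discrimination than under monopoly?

Consumer surplus falls by 324

A monopolist chooses Q where MR = MC. MR = 77 − Q; setting this equal to 41 gives Q = 36 and P = 59.
CS = ½·(77 − 59)·36 = 324.
With perfect price discrimination, output is the efficient level Q = 72 (where demand meets MC), but every buyer pays their willingness to pay: CS = 0 and PS = total surplus.
CS = 0.
Change in consumer surplus: 0 − 324 = −324.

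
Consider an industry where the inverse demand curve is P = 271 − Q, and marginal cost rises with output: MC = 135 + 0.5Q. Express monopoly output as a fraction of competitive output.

Q_m/Q_c = 0.6

The monopolist equates marginal revenue to marginal cost: 271 − 2Q = 135 + 0.5Q, so Q = 54.4. From demand, P = 216.6.
Under competition P = MC: 271 − Q = 135 + 0.5Q ⇒ Q = 272/3, P = 541/3.
Ratio Q_m/Q_c = 54.4/(272/3) = 0.6.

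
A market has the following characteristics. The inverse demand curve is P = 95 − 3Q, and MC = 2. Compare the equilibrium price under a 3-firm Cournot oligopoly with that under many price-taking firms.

Cournot with 3 identical firms: the symmetric best-response condition is 95 − 12q = 2. Each firm produces q = 7.75, total output Q = 23.25, price P = 25.25.
Competitive firms price at marginal cost: P = 2, giving Q = 31.

Cournot: P = 25.25; Competition: P = 2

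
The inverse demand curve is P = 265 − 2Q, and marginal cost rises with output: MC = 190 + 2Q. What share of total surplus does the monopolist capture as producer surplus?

The monopolist equates marginal revenue to marginal cost: 265 − 4Q = 190 + 2Q, so Q = 12.5. From demand, P = 240.
CS = ½·(265 − 240)·12.5 = 156.25.
PS = P·Q − VC(Q) = 240·12.5 − (190·12.5 + ½·2·12.5²) = 468.75.
Share captured = PS/TS = 468.75/625 = 0.75.

PS/TS = 0.75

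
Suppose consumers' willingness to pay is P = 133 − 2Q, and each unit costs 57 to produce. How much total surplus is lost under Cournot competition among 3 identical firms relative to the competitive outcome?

DWL = 90.25

Under competition P = MC = 57, so Q = (133 − 57)/2 = 38.
Cournot with 3 identical firms: the symmetric best-response condition is 133 − 8q = 57. Each firm produces q = 9.5, total output Q = 28.5, price P = 76.
DWL is the triangle between Q = 28.5 and Q = 38: ½·(38 − 28.5)·(76 − 57) = 90.25.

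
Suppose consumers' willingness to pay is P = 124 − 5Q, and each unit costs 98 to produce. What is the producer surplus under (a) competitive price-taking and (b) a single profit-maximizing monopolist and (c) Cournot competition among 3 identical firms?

Under competition P = MC = 98, so Q = (124 − 98)/5 = 5.2.
PS = (98 − 98)·5.2 = 0.
Monopoly sets MR = MC: 124 − 10Q = 98 ⇒ Q = 2.6, P = 124 − 5·2.6 = 111.
PS = (111 − 98)·2.6 = 33.8.
Cournot with 3 identical firms: the symmetric best-response condition is 124 − 20q = 98. Each firm produces q = 1.3, total output Q = 3.9, price P = 104.5.
PS = (104.5 − 98)·3.9 = 25.35.

Competition: PS = 0; Monopoly: PS = 33.8; Cournot: PS = 25.35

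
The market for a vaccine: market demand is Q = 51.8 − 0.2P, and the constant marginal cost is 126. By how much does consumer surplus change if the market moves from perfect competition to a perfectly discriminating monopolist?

Consumer surplus falls by 1768.9

Inverting demand: P = 259 − 5Q.
Under competition P = MC = 126, so Q = (259 − 126)/5 = 26.6.
CS = ½·(259 − 126)·26.6 = 1768.9.
With perfect price discrimination, output is the efficient level Q = 26.6 (where demand meets MC), but every buyer pays their willingness to pay: CS = 0 and PS = total surplus.
CS = 0.
Change in consumer surplus: 0 − 1768.9 = −1768.9.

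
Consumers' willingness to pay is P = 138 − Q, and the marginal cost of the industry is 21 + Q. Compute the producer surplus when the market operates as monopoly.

The monopolist equates marginal revenue to marginal cost: 138 − 2Q = 21 + Q, so Q = 39. From demand, P = 99.
PS = P·Q − VC(Q) = 99·39 − (21·39 + ½·1·39²) = 2281.5.

PS = 2281.5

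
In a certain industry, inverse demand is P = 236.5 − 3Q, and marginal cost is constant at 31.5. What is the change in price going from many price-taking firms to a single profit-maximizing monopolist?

Price rises by 102.5

Perfect competition: P = MC = 31.5, so 236.5 − 3Q = 31.5 and Q = 205/3.
The monopolist equates marginal revenue to marginal cost: 236.5 − 6Q = 31.5, so Q = 205/6. From demand, P = 134.
Change in price: 134 − 31.5 = 102.5.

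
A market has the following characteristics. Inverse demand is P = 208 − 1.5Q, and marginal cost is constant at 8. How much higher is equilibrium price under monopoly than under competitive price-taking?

P rises by 100

Perfect competition: P = MC = 8, so 208 − 1.5Q = 8 and Q = 400/3.
Monopoly sets MR = MC: 208 − 3Q = 8 ⇒ Q = 200/3, P = 208 − 1.5·200/3 = 108.
Change in equilibrium price: 108 − 8 = 100.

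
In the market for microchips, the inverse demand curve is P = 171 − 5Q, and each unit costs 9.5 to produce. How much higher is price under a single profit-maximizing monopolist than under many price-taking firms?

P rises by 80.75

Competitive firms price at marginal cost: P = 9.5, giving Q = 32.3.
Monopoly sets MR = MC: 171 − 10Q = 9.5 ⇒ Q = 16.15, P = 171 − 5·16.15 = 90.25.
Change in price: 90.25 − 9.5 = 80.75.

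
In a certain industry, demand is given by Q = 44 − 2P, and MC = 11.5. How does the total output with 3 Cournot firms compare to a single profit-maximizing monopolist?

Cournot: Q = 15.75; Monopoly: Q = 10.5

Inverting demand: P = 22 − 0.5Q.
Cournot with 3 identical firms: the symmetric best-response condition is 22 − 2q = 11.5. Each firm produces q = 5.25, total output Q = 15.75, price P = 14.125.
A monopolist chooses Q where MR = MC. MR = 22 − Q; setting this equal to 11.5 gives Q = 10.5 and P = 16.75.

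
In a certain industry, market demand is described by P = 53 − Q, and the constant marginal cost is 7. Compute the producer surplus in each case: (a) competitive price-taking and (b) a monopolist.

Competition: PS = 0; Monopoly: PS = 529

Competitive firms price at marginal cost: P = 7, giving Q = 46.
PS = (7 − 7)·46 = 0.
Monopoly sets MR = MC: 53 − 2Q = 7 ⇒ Q = 23, P = 53 − 23 = 30.
PS = (30 − 7)·23 = 529.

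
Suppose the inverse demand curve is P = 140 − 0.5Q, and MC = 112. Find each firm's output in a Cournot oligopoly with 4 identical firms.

With 4 symmetric Cournot firms, each firm's FOC gives 140 − 2.5q = 112, so q = 11.2, Q = 4·11.2 = 44.8, and P = 117.6.

q_i = 11.2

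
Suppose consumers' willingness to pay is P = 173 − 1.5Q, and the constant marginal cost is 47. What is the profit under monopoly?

A monopolist chooses Q where MR = MC. MR = 173 − 3Q; setting this equal to 47 gives Q = 42 and P = 110.
Profit = (110 − 47)·42 = 2646.

Profit = 2646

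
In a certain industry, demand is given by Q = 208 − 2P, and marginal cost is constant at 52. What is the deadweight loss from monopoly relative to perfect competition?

Inverting demand: P = 104 − 0.5Q.
Perfect competition: P = MC = 52, so 104 − 0.5Q = 52 and Q = 104.
Monopoly sets MR = MC: 104 − Q = 52 ⇒ Q = 52, P = 104 − 0.5·52 = 78.
DWL is the triangle between Q = 52 and Q = 104: ½·(104 − 52)·(78 − 52) = 676.

DWL = 676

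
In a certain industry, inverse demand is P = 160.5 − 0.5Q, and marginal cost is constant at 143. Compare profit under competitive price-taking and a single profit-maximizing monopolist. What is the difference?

Perfect competition: P = MC = 143, so 160.5 − 0.5Q = 143 and Q = 35.
Profit = (143 − 143)·35 = 0.
The monopolist equates marginal revenue to marginal cost: 160.5 − Q = 143, so Q = 17.5. From demand, P = 151.75.
Profit = (151.75 − 143)·17.5 = 153.125.
Change in profit: 153.125 − 0 = 153.125.

π rises by 153.125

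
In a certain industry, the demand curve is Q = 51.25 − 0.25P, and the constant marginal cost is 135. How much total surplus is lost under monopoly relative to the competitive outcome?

DWL = 153.125

Inverting demand: P = 205 − 4Q.
Under competition P = MC = 135, so Q = (205 − 135)/4 = 17.5.
Monopoly sets MR = MC: 205 − 8Q = 135 ⇒ Q = 8.75, P = 205 − 4·8.75 = 170.
DWL is the triangle between Q = 8.75 and Q = 17.5: ½·(17.5 − 8.75)·(170 − 135) = 153.125.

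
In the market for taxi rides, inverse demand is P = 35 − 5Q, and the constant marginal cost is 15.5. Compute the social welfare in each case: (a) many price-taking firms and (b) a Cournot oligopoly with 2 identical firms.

Perfect competition: P = MC = 15.5, so 35 − 5Q = 15.5 and Q = 3.9.
CS = ½·(35 − 15.5)·3.9 = 38.025; PS = (15.5 − 15.5)·3.9 = 0; TS = 38.025.
With 2 symmetric Cournot firms, each firm's FOC gives 35 − 15q = 15.5, so q = 1.3, Q = 2·1.3 = 2.6, and P = 22.
CS = ½·(35 − 22)·2.6 = 16.9; PS = (22 − 15.5)·2.6 = 16.9; TS = 33.8.

Competition: TS = 38.025; Cournot: TS = 33.8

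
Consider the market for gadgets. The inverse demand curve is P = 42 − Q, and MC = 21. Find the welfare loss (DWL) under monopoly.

DWL = 55.125

Perfect competition: P = MC = 21, so 42 − Q = 21 and Q = 21.
A monopolist chooses Q where MR = MC. MR = 42 − 2Q; setting this equal to 21 gives Q = 10.5 and P = 31.5.
DWL is the triangle between Q = 10.5 and Q = 21: ½·(21 − 10.5)·(31.5 − 21) = 55.125.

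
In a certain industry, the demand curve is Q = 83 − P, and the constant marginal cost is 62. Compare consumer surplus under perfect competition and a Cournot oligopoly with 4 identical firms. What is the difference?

Inverting demand: P = 83 − Q.
Competitive firms price at marginal cost: P = 62, giving Q = 21.
CS = ½·(83 − 62)·21 = 220.5.
In a 4-firm Cournot equilibrium, symmetry and the first-order condition give q = (83 − 62)/(5) = 4.2. So Q = 16.8 and P = 66.2.
CS = ½·(83 − 66.2)·16.8 = 141.12.
Change in consumer surplus: 141.12 − 220.5 = −79.38.

Consumer surplus falls by 79.38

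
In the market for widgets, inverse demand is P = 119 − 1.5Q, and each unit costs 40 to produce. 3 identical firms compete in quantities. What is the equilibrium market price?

P = 59.75

With 3 symmetric Cournot firms, each firm's FOC gives 119 − 6q = 40, so q = 79/6, Q = 3·79/6 = 39.5, and P = 59.75.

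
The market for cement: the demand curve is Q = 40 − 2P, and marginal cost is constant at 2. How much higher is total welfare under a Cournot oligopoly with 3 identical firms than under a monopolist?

Inverting demand: P = 20 − 0.5Q.
The monopolist equates marginal revenue to marginal cost: 20 − Q = 2, so Q = 18. From demand, P = 11.
CS = ½·(20 − 11)·18 = 81; PS = (11 − 2)·18 = 162; TS = 243.
With 3 symmetric Cournot firms, each firm's FOC gives 20 − 2q = 2, so q = 9, Q = 3·9 = 27, and P = 6.5.
CS = ½·(20 − 6.5)·27 = 182.25; PS = (6.5 − 2)·27 = 121.5; TS = 303.75.
Change in total welfare: 303.75 − 243 = 60.75.

Total welfare rises by 60.75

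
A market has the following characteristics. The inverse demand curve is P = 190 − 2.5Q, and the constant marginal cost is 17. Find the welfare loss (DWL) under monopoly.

Competitive firms price at marginal cost: P = 17, giving Q = 69.2.
Monopoly sets MR = MC: 190 − 5Q = 17 ⇒ Q = 34.6, P = 190 − 2.5·34.6 = 103.5.
DWL is the triangle between Q = 34.6 and Q = 69.2: ½·(69.2 − 34.6)·(103.5 − 17) = 1496.45.

DWL = 1496.45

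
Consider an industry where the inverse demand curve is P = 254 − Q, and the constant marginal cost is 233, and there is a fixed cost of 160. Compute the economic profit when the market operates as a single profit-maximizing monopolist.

Profit = −49.75

Monopoly sets MR = MC: 254 − 2Q = 233 ⇒ Q = 10.5, P = 254 − 10.5 = 243.5.
Profit = (243.5 − 233)·10.5 − 160 = −49.75.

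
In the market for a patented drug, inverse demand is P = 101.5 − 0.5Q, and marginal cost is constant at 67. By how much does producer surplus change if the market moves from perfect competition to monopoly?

PS rises by 595.125

Under competition P = MC = 67, so Q = (101.5 − 67)/0.5 = 69.
PS = (67 − 67)·69 = 0.
The monopolist equates marginal revenue to marginal cost: 101.5 − Q = 67, so Q = 34.5. From demand, P = 84.25.
PS = (84.25 − 67)·34.5 = 595.125.
Change in producer surplus: 595.125 − 0 = 595.125.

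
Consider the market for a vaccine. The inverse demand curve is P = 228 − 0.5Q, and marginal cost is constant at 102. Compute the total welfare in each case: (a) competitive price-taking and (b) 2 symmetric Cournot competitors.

Perfect competition: P = MC = 102, so 228 − 0.5Q = 102 and Q = 252.
CS = ½·(228 − 102)·252 = 15876; PS = (102 − 102)·252 = 0; TS = 15876.
Cournot with 2 identical firms: the symmetric best-response condition is 228 − 1.5q = 102. Each firm produces q = 84, total output Q = 168, price P = 144.
CS = ½·(228 − 144)·168 = 7056; PS = (144 − 102)·168 = 7056; TS = 14112.

Competition: TS = 15876; Cournot: TS = 14112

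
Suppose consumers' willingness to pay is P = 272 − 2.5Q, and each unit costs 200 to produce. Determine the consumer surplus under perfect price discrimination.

Under first-degree price discrimination the firm charges each unit its demand price and produces up to where P = MC, i.e. Q = 28.8. Consumer surplus is zero; producer surplus equals total surplus.
CS = 0.

CS = 0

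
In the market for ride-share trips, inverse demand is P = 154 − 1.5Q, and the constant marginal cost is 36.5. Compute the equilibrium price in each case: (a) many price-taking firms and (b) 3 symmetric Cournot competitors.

Competition: P = 36.5; Cournot: P = 65.875

Competitive firms price at marginal cost: P = 36.5, giving Q = 235/3.
In a 3-firm Cournot equilibrium, symmetry and the first-order condition give q = (154 − 36.5)/(6) = 235/12. So Q = 58.75 and P = 65.875.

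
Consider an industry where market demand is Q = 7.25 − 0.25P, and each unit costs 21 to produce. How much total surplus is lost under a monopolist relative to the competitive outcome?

Inverting demand: P = 29 − 4Q.
Under competition P = MC = 21, so Q = (29 − 21)/4 = 2.
The monopolist equates marginal revenue to marginal cost: 29 − 8Q = 21, so Q = 1. From demand, P = 25.
DWL is the triangle between Q = 1 and Q = 2: ½·(2 − 1)·(25 − 21) = 2.

DWL = 2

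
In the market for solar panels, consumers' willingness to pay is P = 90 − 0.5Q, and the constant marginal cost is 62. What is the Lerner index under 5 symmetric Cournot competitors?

Lerner index = 0.07

Cournot with 5 identical firms: the symmetric best-response condition is 90 − 3q = 62. Each firm produces q = 28/3, total output Q = 140/3, price P = 200/3.
Lerner index = (P − MC)/P = (200/3 − 62)/(200/3) = 0.07.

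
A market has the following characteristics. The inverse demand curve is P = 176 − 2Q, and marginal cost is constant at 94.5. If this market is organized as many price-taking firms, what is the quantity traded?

Q = 40.75

Competitive firms price at marginal cost: P = 94.5, giving Q = 40.75.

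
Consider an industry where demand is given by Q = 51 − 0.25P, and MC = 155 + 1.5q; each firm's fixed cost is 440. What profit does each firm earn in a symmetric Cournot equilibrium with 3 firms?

Inverting demand: P = 204 − 4Q.
With 3 symmetric Cournot firms, each firm's FOC gives 204 − 16q = 155 + 1.5q, so q = 2.8, Q = 3·2.8 = 8.4, and P = 170.4.
Each firm's profit = 170.4·2.8 − (155·2.8 + ½·1.5·2.8²) − 440 = −402.76.

π_i = −402.76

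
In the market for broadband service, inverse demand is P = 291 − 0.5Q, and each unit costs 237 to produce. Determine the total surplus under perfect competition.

TS = 2916

Under competition P = MC = 237, so Q = (291 − 237)/0.5 = 108.
CS = ½·(291 − 237)·108 = 2916; PS = (237 − 237)·108 = 0; TS = 2916.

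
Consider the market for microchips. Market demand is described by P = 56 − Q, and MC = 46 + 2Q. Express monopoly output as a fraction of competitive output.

The monopolist equates marginal revenue to marginal cost: 56 − 2Q = 46 + 2Q, so Q = 2.5. From demand, P = 53.5.
Under competition P = MC: 56 − Q = 46 + 2Q ⇒ Q = 10/3, P = 158/3.
Ratio Q_m/Q_c = 2.5/(10/3) = 0.75.

Q_m/Q_c = 0.75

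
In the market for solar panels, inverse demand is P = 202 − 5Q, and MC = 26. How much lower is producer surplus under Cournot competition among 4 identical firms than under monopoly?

PS falls by 557.568

Monopoly sets MR = MC: 202 − 10Q = 26 ⇒ Q = 17.6, P = 202 − 5·17.6 = 114.
PS = (114 − 26)·17.6 = 1548.8.
In a 4-firm Cournot equilibrium, symmetry and the first-order condition give q = (202 − 26)/(25) = 7.04. So Q = 28.16 and P = 61.2.
PS = (61.2 − 26)·28.16 = 991.232.
Change in producer surplus: 991.232 − 1548.8 = −557.568.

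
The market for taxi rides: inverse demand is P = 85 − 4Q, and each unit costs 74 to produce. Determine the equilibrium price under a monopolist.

P = 79.5

The monopolist equates marginal revenue to marginal cost: 85 − 8Q = 74, so Q = 1.375. From demand, P = 79.5.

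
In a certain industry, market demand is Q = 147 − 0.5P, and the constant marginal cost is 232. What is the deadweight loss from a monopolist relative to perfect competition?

DWL = 240.25

Inverting demand: P = 294 − 2Q.
Perfect competition: P = MC = 232, so 294 − 2Q = 232 and Q = 31.
The monopolist equates marginal revenue to marginal cost: 294 − 4Q = 232, so Q = 15.5. From demand, P = 263.
DWL is the triangle between Q = 15.5 and Q = 31: ½·(31 − 15.5)·(263 − 232) = 240.25.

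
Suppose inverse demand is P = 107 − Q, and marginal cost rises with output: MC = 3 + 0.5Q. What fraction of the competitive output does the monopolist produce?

A monopolist chooses Q where MR = MC. MR = 107 − 2Q; setting this equal to 3 + 0.5Q gives Q = 41.6 and P = 65.4.
Under competition P = MC: 107 − Q = 3 + 0.5Q ⇒ Q = 208/3, P = 113/3.
Ratio Q_m/Q_c = 41.6/(208/3) = 0.6.

Q_m/Q_c = 0.6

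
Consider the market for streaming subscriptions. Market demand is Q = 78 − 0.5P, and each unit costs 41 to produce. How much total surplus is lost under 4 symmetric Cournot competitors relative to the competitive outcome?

Inverting demand: P = 156 − 2Q.
Competitive firms price at marginal cost: P = 41, giving Q = 57.5.
Cournot with 4 identical firms: the symmetric best-response condition is 156 − 10q = 41. Each firm produces q = 11.5, total output Q = 46, price P = 64.
DWL is the triangle between Q = 46 and Q = 57.5: ½·(57.5 − 46)·(64 − 41) = 132.25.

DWL = 132.25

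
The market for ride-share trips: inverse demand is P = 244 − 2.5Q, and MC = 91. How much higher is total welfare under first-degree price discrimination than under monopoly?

Total welfare rises by 1170.45

The monopolist equates marginal revenue to marginal cost: 244 − 5Q = 91, so Q = 30.6. From demand, P = 167.5.
CS = ½·(244 − 167.5)·30.6 = 1170.45; PS = (167.5 − 91)·30.6 = 2340.9; TS = 3511.35.
Under first-degree price discrimination the firm charges each unit its demand price and produces up to where P = MC, i.e. Q = 61.2. Consumer surplus is zero; producer surplus equals total surplus.
TS = 4681.8 (equal to competitive TS).
Change in total welfare: 4681.8 − 3511.35 = 1170.45.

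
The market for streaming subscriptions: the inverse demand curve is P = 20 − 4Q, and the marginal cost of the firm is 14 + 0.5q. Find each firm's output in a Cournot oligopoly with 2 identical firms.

In a 2-firm Cournot equilibrium, symmetry and the first-order condition give q = (20 − 14)/(12.5) = 0.48. So Q = 0.96 and P = 16.16.

q_i = 0.48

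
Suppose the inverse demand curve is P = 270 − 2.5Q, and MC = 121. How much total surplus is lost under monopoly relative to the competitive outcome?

Competitive firms price at marginal cost: P = 121, giving Q = 59.6.
The monopolist equates marginal revenue to marginal cost: 270 − 5Q = 121, so Q = 29.8. From demand, P = 195.5.
DWL is the triangle between Q = 29.8 and Q = 59.6: ½·(59.6 − 29.8)·(195.5 − 121) = 1110.05.

DWL = 1110.05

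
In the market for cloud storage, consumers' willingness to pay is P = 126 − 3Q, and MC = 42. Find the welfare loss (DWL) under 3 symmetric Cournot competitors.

Perfect competition: P = MC = 42, so 126 − 3Q = 42 and Q = 28.
With 3 symmetric Cournot firms, each firm's FOC gives 126 − 12q = 42, so q = 7, Q = 3·7 = 21, and P = 63.
DWL is the triangle between Q = 21 and Q = 28: ½·(28 − 21)·(63 − 42) = 73.5.

DWL = 73.5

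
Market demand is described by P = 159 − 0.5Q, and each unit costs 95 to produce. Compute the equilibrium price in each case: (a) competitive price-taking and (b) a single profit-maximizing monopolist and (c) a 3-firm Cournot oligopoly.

Competitive firms price at marginal cost: P = 95, giving Q = 128.
Monopoly sets MR = MC: 159 − Q = 95 ⇒ Q = 64, P = 159 − 0.5·64 = 127.
With 3 symmetric Cournot firms, each firm's FOC gives 159 − 2q = 95, so q = 32, Q = 3·32 = 96, and P = 111.

Competition: P = 95; Monopoly: P = 127; Cournot: P = 111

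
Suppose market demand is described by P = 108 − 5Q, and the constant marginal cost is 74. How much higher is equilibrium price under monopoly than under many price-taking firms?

Competitive firms price at marginal cost: P = 74, giving Q = 6.8.
Monopoly sets MR = MC: 108 − 10Q = 74 ⇒ Q = 3.4, P = 108 − 5·3.4 = 91.
Change in equilibrium price: 91 − 74 = 17.

Equilibrium price rises by 17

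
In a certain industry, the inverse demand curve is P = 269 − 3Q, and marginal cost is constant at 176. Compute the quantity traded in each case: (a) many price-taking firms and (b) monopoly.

Perfect competition: P = MC = 176, so 269 − 3Q = 176 and Q = 31.
A monopolist chooses Q where MR = MC. MR = 269 − 6Q; setting this equal to 176 gives Q = 15.5 and P = 222.5.

Competition: Q = 31; Monopoly: Q = 15.5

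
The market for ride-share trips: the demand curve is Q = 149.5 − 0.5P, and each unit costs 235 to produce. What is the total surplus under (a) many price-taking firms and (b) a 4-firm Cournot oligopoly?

Inverting demand: P = 299 − 2Q.
Competitive firms price at marginal cost: P = 235, giving Q = 32.
CS = ½·(299 − 235)·32 = 1024; PS = (235 − 235)·32 = 0; TS = 1024.
Cournot with 4 identical firms: the symmetric best-response condition is 299 − 10q = 235. Each firm produces q = 6.4, total output Q = 25.6, price P = 247.8.
CS = ½·(299 − 247.8)·25.6 = 655.36; PS = (247.8 − 235)·25.6 = 327.68; TS = 983.04.

Competition: TS = 1024; Cournot: TS = 983.04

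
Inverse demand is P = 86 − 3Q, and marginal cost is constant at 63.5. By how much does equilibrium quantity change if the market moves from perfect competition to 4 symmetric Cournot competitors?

Equilibrium quantity falls by 1.5

Competitive firms price at marginal cost: P = 63.5, giving Q = 7.5.
In a 4-firm Cournot equilibrium, symmetry and the first-order condition give q = (86 − 63.5)/(15) = 1.5. So Q = 6 and P = 68.
Change in equilibrium quantity: 6 − 7.5 = −1.5.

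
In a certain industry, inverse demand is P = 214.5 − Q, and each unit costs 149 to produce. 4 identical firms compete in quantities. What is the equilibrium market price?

With 4 symmetric Cournot firms, each firm's FOC gives 214.5 − 5q = 149, so q = 13.1, Q = 4·13.1 = 52.4, and P = 162.1.

P = 162.1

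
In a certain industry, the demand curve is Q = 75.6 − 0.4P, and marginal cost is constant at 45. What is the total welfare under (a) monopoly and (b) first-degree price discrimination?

Inverting demand: P = 189 − 2.5Q.
A monopolist chooses Q where MR = MC. MR = 189 − 5Q; setting this equal to 45 gives Q = 28.8 and P = 117.
CS = ½·(189 − 117)·28.8 = 1036.8; PS = (117 − 45)·28.8 = 2073.6; TS = 3110.4.
With perfect price discrimination, output is the efficient level Q = 57.6 (where demand meets MC), but every buyer pays their willingness to pay: CS = 0 and PS = total surplus.
TS = 4147.2 (equal to competitive TS).

Monopoly: TS = 3110.4; Perfect PD: TS = 4147.2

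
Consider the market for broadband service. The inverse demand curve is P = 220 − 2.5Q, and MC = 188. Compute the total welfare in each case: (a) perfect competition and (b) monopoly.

Competition: TS = 204.8; Monopoly: TS = 153.6

Perfect competition: P = MC = 188, so 220 − 2.5Q = 188 and Q = 12.8.
CS = ½·(220 − 188)·12.8 = 204.8; PS = (188 − 188)·12.8 = 0; TS = 204.8.
The monopolist equates marginal revenue to marginal cost: 220 − 5Q = 188, so Q = 6.4. From demand, P = 204.
CS = ½·(220 − 204)·6.4 = 51.2; PS = (204 − 188)·6.4 = 102.4; TS = 153.6.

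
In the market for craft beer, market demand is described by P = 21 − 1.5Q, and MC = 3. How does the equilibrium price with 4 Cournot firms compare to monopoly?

Cournot with 4 identical firms: the symmetric best-response condition is 21 − 7.5q = 3. Each firm produces q = 2.4, total output Q = 9.6, price P = 6.6.
Monopoly sets MR = MC: 21 − 3Q = 3 ⇒ Q = 6, P = 21 − 1.5·6 = 12.

Cournot: P = 6.6; Monopoly: P = 12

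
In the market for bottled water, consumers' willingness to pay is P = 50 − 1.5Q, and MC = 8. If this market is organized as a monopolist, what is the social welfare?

Monopoly sets MR = MC: 50 − 3Q = 8 ⇒ Q = 14, P = 50 − 1.5·14 = 29.
CS = ½·(50 − 29)·14 = 147; PS = (29 − 8)·14 = 294; TS = 441.

TS = 441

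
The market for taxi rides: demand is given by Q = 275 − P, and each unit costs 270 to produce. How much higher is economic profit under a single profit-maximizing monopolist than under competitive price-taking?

Inverting demand: P = 275 − Q.
Under competition P = MC = 270, so Q = (275 − 270)/1 = 5.
Profit = (270 − 270)·5 = 0.
The monopolist equates marginal revenue to marginal cost: 275 − 2Q = 270, so Q = 2.5. From demand, P = 272.5.
Profit = (272.5 − 270)·2.5 = 6.25.
Change in economic profit: 6.25 − 0 = 6.25.

π rises by 6.25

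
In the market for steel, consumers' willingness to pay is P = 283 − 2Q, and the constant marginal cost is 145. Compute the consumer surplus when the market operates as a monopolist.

CS = 1190.25

The monopolist equates marginal revenue to marginal cost: 283 − 4Q = 145, so Q = 34.5. From demand, P = 214.
CS = ½·(283 − 214)·34.5 = 1190.25.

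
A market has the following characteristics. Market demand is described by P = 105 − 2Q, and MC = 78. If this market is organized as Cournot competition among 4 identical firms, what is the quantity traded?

Q = 10.8

Cournot with 4 identical firms: the symmetric best-response condition is 105 − 10q = 78. Each firm produces q = 2.7, total output Q = 10.8, price P = 83.4.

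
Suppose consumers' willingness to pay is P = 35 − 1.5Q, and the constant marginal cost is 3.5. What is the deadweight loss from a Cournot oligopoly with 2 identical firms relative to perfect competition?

Competitive firms price at marginal cost: P = 3.5, giving Q = 21.
Cournot with 2 identical firms: the symmetric best-response condition is 35 − 4.5q = 3.5. Each firm produces q = 7, total output Q = 14, price P = 14.
DWL is the triangle between Q = 14 and Q = 21: ½·(21 − 14)·(14 − 3.5) = 36.75.

DWL = 36.75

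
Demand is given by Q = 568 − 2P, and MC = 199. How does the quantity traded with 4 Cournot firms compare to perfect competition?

Inverting demand: P = 284 − 0.5Q.
Cournot with 4 identical firms: the symmetric best-response condition is 284 − 2.5q = 199. Each firm produces q = 34, total output Q = 136, price P = 216.
Under competition P = MC = 199, so Q = (284 − 199)/0.5 = 170.

Cournot: Q = 136; Competition: Q = 170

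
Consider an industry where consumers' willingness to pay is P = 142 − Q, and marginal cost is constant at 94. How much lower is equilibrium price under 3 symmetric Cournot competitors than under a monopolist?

A monopolist chooses Q where MR = MC. MR = 142 − 2Q; setting this equal to 94 gives Q = 24 and P = 118.
Cournot with 3 identical firms: the symmetric best-response condition is 142 − 4q = 94. Each firm produces q = 12, total output Q = 36, price P = 106.
Change in equilibrium price: 106 − 118 = −12.

P falls by 12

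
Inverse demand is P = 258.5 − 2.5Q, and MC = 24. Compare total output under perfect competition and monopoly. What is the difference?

Competitive firms price at marginal cost: P = 24, giving Q = 93.8.
Monopoly sets MR = MC: 258.5 − 5Q = 24 ⇒ Q = 46.9, P = 258.5 − 2.5·46.9 = 141.25.
Change in total output: 46.9 − 93.8 = −46.9.

Total output falls by 46.9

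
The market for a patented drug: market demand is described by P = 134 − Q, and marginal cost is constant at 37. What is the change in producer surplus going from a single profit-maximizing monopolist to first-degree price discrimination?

Monopoly sets MR = MC: 134 − 2Q = 37 ⇒ Q = 48.5, P = 134 − 48.5 = 85.5.
PS = (85.5 − 37)·48.5 = 2352.25.
Under first-degree price discrimination the firm charges each unit its demand price and produces up to where P = MC, i.e. Q = 97. Consumer surplus is zero; producer surplus equals total surplus.
PS = ½·(134 − 37)·97 = 4704.5.
Change in producer surplus: 4704.5 − 2352.25 = 2352.25.

Producer surplus rises by 2352.25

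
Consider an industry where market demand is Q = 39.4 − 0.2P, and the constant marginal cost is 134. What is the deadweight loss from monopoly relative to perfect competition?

Inverting demand: P = 197 − 5Q.
Under competition P = MC = 134, so Q = (197 − 134)/5 = 12.6.
The monopolist equates marginal revenue to marginal cost: 197 − 10Q = 134, so Q = 6.3. From demand, P = 165.5.
DWL is the triangle between Q = 6.3 and Q = 12.6: ½·(12.6 − 6.3)·(165.5 − 134) = 99.225.

DWL = 99.225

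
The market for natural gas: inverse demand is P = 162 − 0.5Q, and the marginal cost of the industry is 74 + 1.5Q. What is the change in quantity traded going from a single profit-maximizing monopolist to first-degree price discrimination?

Q rises by 8.8

The monopolist equates marginal revenue to marginal cost: 162 − Q = 74 + 1.5Q, so Q = 35.2. From demand, P = 144.4.
With perfect price discrimination, output is the efficient level Q = 44 (where demand meets MC), but every buyer pays their willingness to pay: CS = 0 and PS = total surplus.
Change in quantity traded: 44 − 35.2 = 8.8.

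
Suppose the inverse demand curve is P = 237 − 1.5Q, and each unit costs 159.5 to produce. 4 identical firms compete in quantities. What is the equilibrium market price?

P = 175

Cournot with 4 identical firms: the symmetric best-response condition is 237 − 7.5q = 159.5. Each firm produces q = 31/3, total output Q = 124/3, price P = 175.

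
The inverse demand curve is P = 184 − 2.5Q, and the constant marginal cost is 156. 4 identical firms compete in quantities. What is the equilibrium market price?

With 4 symmetric Cournot firms, each firm's FOC gives 184 − 12.5q = 156, so q = 2.24, Q = 4·2.24 = 8.96, and P = 161.6.

P = 161.6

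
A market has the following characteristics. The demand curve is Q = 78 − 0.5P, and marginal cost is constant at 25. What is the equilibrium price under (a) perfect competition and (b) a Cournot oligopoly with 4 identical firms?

Competition: P = 25; Cournot: P = 51.2

Inverting demand: P = 156 − 2Q.
Perfect competition: P = MC = 25, so 156 − 2Q = 25 and Q = 65.5.
With 4 symmetric Cournot firms, each firm's FOC gives 156 − 10q = 25, so q = 13.1, Q = 4·13.1 = 52.4, and P = 51.2.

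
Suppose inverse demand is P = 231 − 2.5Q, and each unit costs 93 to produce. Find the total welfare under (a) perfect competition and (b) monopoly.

Competition: TS = 3808.8; Monopoly: TS = 2856.6

Perfect competition: P = MC = 93, so 231 − 2.5Q = 93 and Q = 55.2.
CS = ½·(231 − 93)·55.2 = 3808.8; PS = (93 − 93)·55.2 = 0; TS = 3808.8.
The monopolist equates marginal revenue to marginal cost: 231 − 5Q = 93, so Q = 27.6. From demand, P = 162.
CS = ½·(231 − 162)·27.6 = 952.2; PS = (162 − 93)·27.6 = 1904.4; TS = 2856.6.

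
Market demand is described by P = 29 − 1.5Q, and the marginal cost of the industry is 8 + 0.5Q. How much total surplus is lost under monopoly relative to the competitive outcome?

DWL = 20.25

Under competition P = MC: 29 − 1.5Q = 8 + 0.5Q ⇒ Q = 10.5, P = 13.25.
Monopoly sets MR = MC: 29 − 3Q = 8 + 0.5Q ⇒ Q = 6, P = 29 − 1.5·6 = 20.
CS = ½·(29 − 13.25)·10.5 = 1323/16; PS = (13.25·10.5 − 8·10.5 − ½·0.5·10.5²) = 441/16; TS = 110.25.
CS = ½·(29 − 20)·6 = 27; PS = (20·6 − 8·6 − ½·0.5·6²) = 63; TS = 90.
DWL = 110.25 − 90 = 20.25.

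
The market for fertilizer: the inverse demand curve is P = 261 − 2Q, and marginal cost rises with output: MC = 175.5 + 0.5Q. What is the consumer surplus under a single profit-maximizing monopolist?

A monopolist chooses Q where MR = MC. MR = 261 − 4Q; setting this equal to 175.5 + 0.5Q gives Q = 19 and P = 223.
CS = ½·(261 − 223)·19 = 361.

CS = 361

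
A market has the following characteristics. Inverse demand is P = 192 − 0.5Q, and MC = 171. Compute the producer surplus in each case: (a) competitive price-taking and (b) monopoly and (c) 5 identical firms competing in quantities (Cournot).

Perfect competition: P = MC = 171, so 192 − 0.5Q = 171 and Q = 42.
PS = (171 − 171)·42 = 0.
Monopoly sets MR = MC: 192 − Q = 171 ⇒ Q = 21, P = 192 − 0.5·21 = 181.5.
PS = (181.5 − 171)·21 = 220.5.
Cournot with 5 identical firms: the symmetric best-response condition is 192 − 3q = 171. Each firm produces q = 7, total output Q = 35, price P = 174.5.
PS = (174.5 − 171)·35 = 122.5.

Competition: PS = 0; Monopoly: PS = 220.5; Cournot: PS = 122.5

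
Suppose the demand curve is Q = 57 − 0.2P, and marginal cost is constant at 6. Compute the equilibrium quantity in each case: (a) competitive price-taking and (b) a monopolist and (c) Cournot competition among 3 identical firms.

Competition: Q = 55.8; Monopoly: Q = 27.9; Cournot: Q = 41.85

Inverting demand: P = 285 − 5Q.
Perfect competition: P = MC = 6, so 285 − 5Q = 6 and Q = 55.8.
The monopolist equates marginal revenue to marginal cost: 285 − 10Q = 6, so Q = 27.9. From demand, P = 145.5.
Cournot with 3 identical firms: the symmetric best-response condition is 285 − 20q = 6. Each firm produces q = 13.95, total output Q = 41.85, price P = 75.75.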